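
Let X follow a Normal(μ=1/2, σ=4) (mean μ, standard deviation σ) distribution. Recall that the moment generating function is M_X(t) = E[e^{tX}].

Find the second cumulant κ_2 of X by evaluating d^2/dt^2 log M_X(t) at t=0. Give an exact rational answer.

M_X(t) = e^(8*t^2 + t/2)
K_X(t) = log M_X(t) = 8*t^2 + t/2
K′(t) = 16*t + 1/2
K′′(t) = 16

κ_2 = K′′(0) = 16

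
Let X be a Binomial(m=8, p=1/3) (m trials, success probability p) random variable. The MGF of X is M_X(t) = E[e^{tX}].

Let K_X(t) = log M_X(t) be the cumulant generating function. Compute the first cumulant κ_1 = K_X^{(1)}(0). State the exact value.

κ_1 = dK/dt |_{t=0} = 8/3

M_X(t) = (e^(t)/3 + 2/3)^8
K_X(t) = log M_X(t) = 8*log(e^(t)/3 + 2/3)
dK/dt = 8*e^(t)/(e^(t) + 2)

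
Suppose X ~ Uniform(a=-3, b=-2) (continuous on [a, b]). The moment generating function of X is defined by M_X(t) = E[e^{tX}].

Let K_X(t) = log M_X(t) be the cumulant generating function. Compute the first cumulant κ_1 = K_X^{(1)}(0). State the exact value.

κ_1 = D[K](0) = -5/2

M_X(t) = (e^(-2*t) - e^(-3*t))/t
K_X(t) = log M_X(t) = -log(t) + log(e^(-2*t) - e^(-3*t))
D[K](t) = (-2*t*e^(t) + 3*t - e^(t) + 1)/(t*e^(t) - t)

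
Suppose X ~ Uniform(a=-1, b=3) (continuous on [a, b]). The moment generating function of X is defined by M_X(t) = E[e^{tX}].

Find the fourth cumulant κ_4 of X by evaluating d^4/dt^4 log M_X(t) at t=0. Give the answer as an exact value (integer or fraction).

M_X(t) = (e^(3*t) - e^(-t))/(4*t)
K_X(t) = log M_X(t) = -log(t) + log(e^(3*t) - e^(-t)) - 2*log(2)

κ_4 = K^(4)(0) = -32/15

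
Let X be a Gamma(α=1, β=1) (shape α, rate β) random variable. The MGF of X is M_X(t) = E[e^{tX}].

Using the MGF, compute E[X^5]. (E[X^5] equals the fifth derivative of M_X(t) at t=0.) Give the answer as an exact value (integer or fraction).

M_X(t) = 1/(1 - t)
M′(t) = 1/(t^2 - 2*t + 1)
M′′(t) = -2/(t^3 - 3*t^2 + 3*t - 1)
M′′′(t) = 6/(t^4 - 4*t^3 + 6*t^2 - 4*t + 1)
M′′′′(t) = -24/(t^5 - 5*t^4 + 10*t^3 - 10*t^2 + 5*t - 1)
M′′′′′(t) = 120/(t^6 - 6*t^5 + 15*t^4 - 20*t^3 + 15*t^2 - 6*t + 1)

E[X^5] = M′′′′′(0) = 120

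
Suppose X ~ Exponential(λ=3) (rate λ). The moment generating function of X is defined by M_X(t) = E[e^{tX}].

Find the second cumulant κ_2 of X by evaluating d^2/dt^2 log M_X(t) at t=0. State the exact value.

κ_2 = d^2K/dt^2 |_{t=0} = 1/9

M_X(t) = 3/(3 - t)
K_X(t) = log M_X(t) = -log(3 - t) + log(3)
dK/dt = -1/(t - 3)
d^2K/dt^2 = 1/(t^2 - 6*t + 9)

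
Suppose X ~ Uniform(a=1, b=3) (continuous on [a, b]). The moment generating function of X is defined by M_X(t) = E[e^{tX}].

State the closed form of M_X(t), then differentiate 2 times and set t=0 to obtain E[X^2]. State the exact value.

E[X^2] = M′′(0) = 13/3

M_X(t) = (e^(3*t) - e^(t))/(2*t)
M′(t) = (3*t*e^(3*t) - t*e^(t) - e^(3*t) + e^(t))/(2*t^2)
M′′(t) = (9*t^2*e^(3*t) - t^2*e^(t) - 6*t*e^(3*t) + 2*t*e^(t) + 2*e^(3*t) - 2*e^(t))/(2*t^3)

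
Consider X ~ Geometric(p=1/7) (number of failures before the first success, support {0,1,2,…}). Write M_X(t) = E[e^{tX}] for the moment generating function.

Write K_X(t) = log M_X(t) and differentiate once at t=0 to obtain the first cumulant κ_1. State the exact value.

M_X(t) = 1/(7*(1 - 6*e^(t)/7))
K_X(t) = log M_X(t) = -log(1 - 6*e^(t)/7) - log(7)
K′(t) = -6*e^(t)/(6*e^(t) - 7)

κ_1 = K′(0) = 6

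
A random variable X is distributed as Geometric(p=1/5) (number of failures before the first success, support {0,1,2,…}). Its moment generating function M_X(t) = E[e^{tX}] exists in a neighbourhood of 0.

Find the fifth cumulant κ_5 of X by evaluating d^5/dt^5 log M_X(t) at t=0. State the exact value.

κ_5 = K^(5)(0) = 43380

M_X(t) = 1/(5*(1 - 4*e^(t)/5))
K_X(t) = log M_X(t) = -log(1 - 4*e^(t)/5) - log(5)
K^(5)(t) = (-1280*e^(4*t) - 17600*e^(3*t) - 22000*e^(2*t) - 2500*e^(t))/(1024*e^(5*t) - 6400*e^(4*t) + 16000*e^(3*t) - 20000*e^(2*t) + 12500*e^(t) - 3125)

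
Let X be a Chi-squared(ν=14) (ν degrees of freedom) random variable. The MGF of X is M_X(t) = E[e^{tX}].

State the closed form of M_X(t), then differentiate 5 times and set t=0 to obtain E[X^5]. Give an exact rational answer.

E[X^5] = M′′′′′(0) = 1774080

M_X(t) = (1 - 2*t)^(-7)
M′(t) = 14/(256*t^8 - 1024*t^7 + 1792*t^6 - 1792*t^5 + 1120*t^4 - 448*t^3 + 112*t^2 - 16*t + 1)
M′′(t) = -224/(512*t^9 - 2304*t^8 + 4608*t^7 - 5376*t^6 + 4032*t^5 - 2016*t^4 + 672*t^3 - 144*t^2 + 18*t - 1)
M′′′(t) = 4032/(1024*t^10 - 5120*t^9 + 11520*t^8 - 15360*t^7 + 13440*t^6 - 8064*t^5 + 3360*t^4 - 960*t^3 + 180*t^2 - 20*t + 1)
M′′′′(t) = -80640/(2048*t^11 - 11264*t^10 + 28160*t^9 - 42240*t^8 + 42240*t^7 - 29568*t^6 + 14784*t^5 - 5280*t^4 + 1320*t^3 - 220*t^2 + 22*t - 1)
M′′′′′(t) = 1774080/(4096*t^12 - 24576*t^11 + 67584*t^10 - 112640*t^9 + 126720*t^8 - 101376*t^7 + 59136*t^6 - 25344*t^5 + 7920*t^4 - 1760*t^3 + 264*t^2 - 24*t + 1)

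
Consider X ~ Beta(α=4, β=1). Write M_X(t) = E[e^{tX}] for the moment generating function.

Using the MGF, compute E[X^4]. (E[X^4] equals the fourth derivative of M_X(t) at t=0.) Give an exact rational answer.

E[X^4] = d^4M/dt^4 |_{t=0} = 1/2

M_X(t) = ₁F₁(4; 5; t)
dM/dt = 4*₁F₁(5; 6; t)/5
d^2M/dt^2 = 2*₁F₁(6; 7; t)/3
d^3M/dt^3 = 4*₁F₁(7; 8; t)/7
d^4M/dt^4 = ₁F₁(8; 9; t)/2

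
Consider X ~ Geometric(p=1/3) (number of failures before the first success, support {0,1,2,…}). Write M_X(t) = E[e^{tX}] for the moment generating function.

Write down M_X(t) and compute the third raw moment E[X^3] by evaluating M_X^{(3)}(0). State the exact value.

E[X^3] = D^3[M](0) = 74

M_X(t) = 1/(3*(1 - 2*e^(t)/3))
D^3[M](t) = (8*e^(3*t) + 48*e^(2*t) + 18*e^(t))/(16*e^(4*t) - 96*e^(3*t) + 216*e^(2*t) - 216*e^(t) + 81)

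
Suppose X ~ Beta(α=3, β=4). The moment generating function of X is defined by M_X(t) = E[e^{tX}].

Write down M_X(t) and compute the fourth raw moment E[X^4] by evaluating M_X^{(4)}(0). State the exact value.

E[X^4] = M′′′′(0) = 1/14

M_X(t) = ₁F₁(3; 7; t)
M′(t) = 3*₁F₁(4; 8; t)/7
M′′(t) = 3*₁F₁(5; 9; t)/14
M′′′(t) = 5*₁F₁(6; 10; t)/42
M′′′′(t) = ₁F₁(7; 11; t)/14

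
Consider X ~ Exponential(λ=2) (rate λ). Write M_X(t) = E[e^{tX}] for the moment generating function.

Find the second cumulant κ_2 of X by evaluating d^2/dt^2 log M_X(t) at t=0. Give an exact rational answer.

κ_2 = K′′(0) = 1/4

M_X(t) = 2/(2 - t)
K_X(t) = log M_X(t) = -log(2 - t) + log(2)
K′(t) = -1/(t - 2)
K′′(t) = 1/(t^2 - 4*t + 4)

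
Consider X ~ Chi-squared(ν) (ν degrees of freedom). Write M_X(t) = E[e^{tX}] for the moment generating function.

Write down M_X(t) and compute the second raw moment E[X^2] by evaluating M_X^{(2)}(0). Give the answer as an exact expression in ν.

E[X^2] = M′′(0) = ν*(ν + 2)

M_X(t) = (1 - 2*t)^(-ν/2)
M′(t) = -ν/(2*t*(1 - 2*t)^(ν/2) - (1 - 2*t)^(ν/2))
M′′(t) = (ν^2 + 2*ν)/(4*t^2*(1 - 2*t)^(ν/2) - 4*t*(1 - 2*t)^(ν/2) + (1 - 2*t)^(ν/2))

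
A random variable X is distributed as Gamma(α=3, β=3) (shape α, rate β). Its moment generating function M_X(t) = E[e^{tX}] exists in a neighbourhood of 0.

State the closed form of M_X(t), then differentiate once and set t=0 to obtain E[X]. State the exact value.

E[X] = M^(1)(0) = 1

M_X(t) = 27/(3 - t)^3
M^(1)(t) = 81/(t^4 - 12*t^3 + 54*t^2 - 108*t + 81)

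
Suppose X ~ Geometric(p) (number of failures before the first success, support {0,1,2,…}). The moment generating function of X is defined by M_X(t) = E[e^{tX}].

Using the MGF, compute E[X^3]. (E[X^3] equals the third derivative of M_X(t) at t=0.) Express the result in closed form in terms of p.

M_X(t) = p/(-(1 - p)*e^(t) + 1)
M′(t) = (-p^2*e^(t) + p*e^(t))/(p^2*e^(2*t) - 2*p*e^(2*t) + 2*p*e^(t) + e^(2*t) - 2*e^(t) + 1)

E[X^3] = M′′′(0) = -1 + 7/p - 12/p^2 + 6/p^3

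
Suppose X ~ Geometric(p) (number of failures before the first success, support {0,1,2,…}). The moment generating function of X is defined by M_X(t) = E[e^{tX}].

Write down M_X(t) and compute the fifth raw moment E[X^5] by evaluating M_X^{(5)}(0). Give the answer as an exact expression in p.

M_X(t) = p/(-(1 - p)*e^(t) + 1)
dM/dt = (-p^2*e^(t) + p*e^(t))/(p^2*e^(2*t) - 2*p*e^(2*t) + 2*p*e^(t) + e^(2*t) - 2*e^(t) + 1)

E[X^5] = d^5M/dt^5 |_{t=0} = -1 + 31/p - 180/p^2 + 390/p^3 - 360/p^4 + 120/p^5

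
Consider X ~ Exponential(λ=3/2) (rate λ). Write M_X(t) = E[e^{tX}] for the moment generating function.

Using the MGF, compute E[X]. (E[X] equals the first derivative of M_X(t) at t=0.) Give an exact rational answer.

M_X(t) = 3/(2*(3/2 - t))
M^(1)(t) = 6/(4*t^2 - 12*t + 9)

E[X] = M^(1)(0) = 2/3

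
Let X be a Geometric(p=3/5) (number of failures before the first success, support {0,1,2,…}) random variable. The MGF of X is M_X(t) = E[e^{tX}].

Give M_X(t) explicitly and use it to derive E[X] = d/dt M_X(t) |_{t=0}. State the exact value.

E[X] = M′(0) = 2/3

M_X(t) = 3/(5*(1 - 2*e^(t)/5))
M′(t) = 6*e^(t)/(4*e^(2*t) - 20*e^(t) + 25)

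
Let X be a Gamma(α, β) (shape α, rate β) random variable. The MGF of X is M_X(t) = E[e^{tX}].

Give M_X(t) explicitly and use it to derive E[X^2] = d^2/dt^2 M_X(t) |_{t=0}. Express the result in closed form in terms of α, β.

M_X(t) = (β/(β - t))^α
M^(2)(t) = (α^2*β^α*(1/(β - t))^α + α*β^α*(1/(β - t))^α)/(β^2 - 2*β*t + t^2)

E[X^2] = M^(2)(0) = α*(α + 1)/β^2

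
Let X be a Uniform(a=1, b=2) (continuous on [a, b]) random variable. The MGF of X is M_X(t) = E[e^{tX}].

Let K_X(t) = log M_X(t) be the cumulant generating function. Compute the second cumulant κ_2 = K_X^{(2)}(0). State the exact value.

M_X(t) = (e^(2*t) - e^(t))/t
K_X(t) = log M_X(t) = -log(t) + log(e^(2*t) - e^(t))
D^2[K](t) = (-t^2*e^(t) + e^(2*t) - 2*e^(t) + 1)/(t^2*e^(2*t) - 2*t^2*e^(t) + t^2)

κ_2 = D^2[K](0) = 1/12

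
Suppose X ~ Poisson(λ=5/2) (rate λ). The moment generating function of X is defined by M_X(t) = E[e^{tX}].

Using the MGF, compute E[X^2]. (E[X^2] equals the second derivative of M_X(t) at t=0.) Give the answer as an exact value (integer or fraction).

E[X^2] = M^(2)(0) = 35/4

M_X(t) = e^(5*e^(t)/2 - 5/2)
M^(2)(t) = (25*e^(2*t)*e^(5*e^(t)/2) + 10*e^(t)*e^(5*e^(t)/2))*e^(-5/2)/4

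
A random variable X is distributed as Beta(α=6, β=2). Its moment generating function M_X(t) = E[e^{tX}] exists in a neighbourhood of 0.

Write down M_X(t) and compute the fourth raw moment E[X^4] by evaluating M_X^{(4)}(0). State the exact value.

E[X^4] = d^4M/dt^4 |_{t=0} = 21/55

M_X(t) = ₁F₁(6; 8; t)
dM/dt = 3*₁F₁(7; 9; t)/4
d^2M/dt^2 = 7*₁F₁(8; 10; t)/12
d^3M/dt^3 = 7*₁F₁(9; 11; t)/15
d^4M/dt^4 = 21*₁F₁(10; 12; t)/55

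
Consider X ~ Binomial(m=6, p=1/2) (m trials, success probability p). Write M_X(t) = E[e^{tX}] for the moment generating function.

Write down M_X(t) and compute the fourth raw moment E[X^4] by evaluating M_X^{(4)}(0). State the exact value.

E[X^4] = D^4[M](0) = 168

M_X(t) = (e^(t)/2 + 1/2)^6
D^4[M](t) = 81*e^(6*t)/4 + 1875*e^(5*t)/32 + 60*e^(4*t) + 405*e^(3*t)/16 + 15*e^(2*t)/4 + 3*e^(t)/32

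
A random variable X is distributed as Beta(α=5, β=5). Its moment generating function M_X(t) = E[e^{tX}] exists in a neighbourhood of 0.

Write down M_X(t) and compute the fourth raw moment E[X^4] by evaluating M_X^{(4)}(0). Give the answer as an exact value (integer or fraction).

E[X^4] = D^4[M](0) = 14/143

M_X(t) = ₁F₁(5; 10; t)
D^4[M](t) = 14*₁F₁(9; 14; t)/143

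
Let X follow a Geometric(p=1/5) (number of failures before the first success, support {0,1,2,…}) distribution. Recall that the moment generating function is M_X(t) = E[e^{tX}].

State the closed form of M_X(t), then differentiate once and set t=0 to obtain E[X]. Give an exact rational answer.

M_X(t) = 1/(5*(1 - 4*e^(t)/5))
D[M](t) = 4*e^(t)/(16*e^(2*t) - 40*e^(t) + 25)

E[X] = D[M](0) = 4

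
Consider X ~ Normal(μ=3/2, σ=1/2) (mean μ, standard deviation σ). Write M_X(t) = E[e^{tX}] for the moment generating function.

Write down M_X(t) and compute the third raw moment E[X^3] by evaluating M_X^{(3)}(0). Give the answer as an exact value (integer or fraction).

M_X(t) = e^(t^2/8 + 3*t/2)
dM/dt = t*e^(3*t/2)*e^(t^2/8)/4 + 3*e^(3*t/2)*e^(t^2/8)/2
d^2M/dt^2 = t^2*e^(3*t/2)*e^(t^2/8)/16 + 3*t*e^(3*t/2)*e^(t^2/8)/4 + 5*e^(3*t/2)*e^(t^2/8)/2
d^3M/dt^3 = t^3*e^(3*t/2)*e^(t^2/8)/64 + 9*t^2*e^(3*t/2)*e^(t^2/8)/32 + 15*t*e^(3*t/2)*e^(t^2/8)/8 + 9*e^(3*t/2)*e^(t^2/8)/2

E[X^3] = d^3M/dt^3 |_{t=0} = 9/2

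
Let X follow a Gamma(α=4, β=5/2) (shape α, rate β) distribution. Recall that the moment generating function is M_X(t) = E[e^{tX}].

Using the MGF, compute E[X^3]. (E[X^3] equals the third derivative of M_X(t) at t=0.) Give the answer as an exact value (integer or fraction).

E[X^3] = M′′′(0) = 192/25

M_X(t) = 625/(16*(5/2 - t)^4)
M′(t) = -5000/(32*t^5 - 400*t^4 + 2000*t^3 - 5000*t^2 + 6250*t - 3125)
M′′(t) = 50000/(64*t^6 - 960*t^5 + 6000*t^4 - 20000*t^3 + 37500*t^2 - 37500*t + 15625)
M′′′(t) = -600000/(128*t^7 - 2240*t^6 + 16800*t^5 - 70000*t^4 + 175000*t^3 - 262500*t^2 + 218750*t - 78125)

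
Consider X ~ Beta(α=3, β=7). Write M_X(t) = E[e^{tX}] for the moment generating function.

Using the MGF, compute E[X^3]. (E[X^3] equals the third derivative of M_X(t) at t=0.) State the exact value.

M_X(t) = ₁F₁(3; 10; t)
M^(3)(t) = ₁F₁(6; 13; t)/22

E[X^3] = M^(3)(0) = 1/22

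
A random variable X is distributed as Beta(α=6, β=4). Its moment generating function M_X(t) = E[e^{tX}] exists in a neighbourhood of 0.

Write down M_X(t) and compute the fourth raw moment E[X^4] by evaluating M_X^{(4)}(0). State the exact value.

M_X(t) = ₁F₁(6; 10; t)
M′(t) = 3*₁F₁(7; 11; t)/5
M′′(t) = 21*₁F₁(8; 12; t)/55
M′′′(t) = 14*₁F₁(9; 13; t)/55
M′′′′(t) = 126*₁F₁(10; 14; t)/715

E[X^4] = M′′′′(0) = 126/715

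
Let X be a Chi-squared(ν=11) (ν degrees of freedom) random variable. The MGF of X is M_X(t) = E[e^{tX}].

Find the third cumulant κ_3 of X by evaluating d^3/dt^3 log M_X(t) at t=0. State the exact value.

κ_3 = d^3K/dt^3 |_{t=0} = 88

M_X(t) = (1 - 2*t)^(-11/2)
K_X(t) = log M_X(t) = -11*log(1 - 2*t)/2
dK/dt = -11/(2*t - 1)
d^2K/dt^2 = 22/(4*t^2 - 4*t + 1)
d^3K/dt^3 = -88/(8*t^3 - 12*t^2 + 6*t - 1)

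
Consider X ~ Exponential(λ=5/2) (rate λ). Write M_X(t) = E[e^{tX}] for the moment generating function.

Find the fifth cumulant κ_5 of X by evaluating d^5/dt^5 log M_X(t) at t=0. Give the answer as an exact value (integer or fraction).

M_X(t) = 5/(2*(5/2 - t))
K_X(t) = log M_X(t) = -log(5/2 - t) - log(2) + log(5)
K′(t) = -2/(2*t - 5)
K′′(t) = 4/(4*t^2 - 20*t + 25)
K′′′(t) = -16/(8*t^3 - 60*t^2 + 150*t - 125)
K′′′′(t) = 96/(16*t^4 - 160*t^3 + 600*t^2 - 1000*t + 625)
K′′′′′(t) = -768/(32*t^5 - 400*t^4 + 2000*t^3 - 5000*t^2 + 6250*t - 3125)

κ_5 = K′′′′′(0) = 768/3125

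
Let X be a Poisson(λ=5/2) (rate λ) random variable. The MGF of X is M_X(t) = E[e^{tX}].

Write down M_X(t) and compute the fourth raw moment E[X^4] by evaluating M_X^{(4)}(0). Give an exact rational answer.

E[X^4] = d^4M/dt^4 |_{t=0} = 2865/16

M_X(t) = e^(5*e^(t)/2 - 5/2)
dM/dt = 5*e^(-5/2)*e^(t)*e^(5*e^(t)/2)/2
d^2M/dt^2 = (25*e^(2*t)*e^(5*e^(t)/2) + 10*e^(t)*e^(5*e^(t)/2))*e^(-5/2)/4
d^3M/dt^3 = (125*e^(3*t)*e^(5*e^(t)/2) + 150*e^(2*t)*e^(5*e^(t)/2) + 20*e^(t)*e^(5*e^(t)/2))*e^(-5/2)/8
d^4M/dt^4 = (625*e^(4*t)*e^(5*e^(t)/2) + 1500*e^(3*t)*e^(5*e^(t)/2) + 700*e^(2*t)*e^(5*e^(t)/2) + 40*e^(t)*e^(5*e^(t)/2))*e^(-5/2)/16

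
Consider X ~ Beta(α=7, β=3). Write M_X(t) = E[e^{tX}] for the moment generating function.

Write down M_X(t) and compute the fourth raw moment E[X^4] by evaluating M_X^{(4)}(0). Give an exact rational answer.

M_X(t) = ₁F₁(7; 10; t)
dM/dt = 7*₁F₁(8; 11; t)/10
d^2M/dt^2 = 28*₁F₁(9; 12; t)/55
d^3M/dt^3 = 21*₁F₁(10; 13; t)/55
d^4M/dt^4 = 42*₁F₁(11; 14; t)/143

E[X^4] = d^4M/dt^4 |_{t=0} = 42/143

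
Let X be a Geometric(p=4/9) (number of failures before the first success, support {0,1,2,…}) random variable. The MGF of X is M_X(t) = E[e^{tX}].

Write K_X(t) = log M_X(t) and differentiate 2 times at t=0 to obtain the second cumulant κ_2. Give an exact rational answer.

κ_2 = D^2[K](0) = 45/16

M_X(t) = 4/(9*(1 - 5*e^(t)/9))
K_X(t) = log M_X(t) = -log(1 - 5*e^(t)/9) - 2*log(3) + 2*log(2)
D^2[K](t) = 45*e^(t)/(25*e^(2*t) - 90*e^(t) + 81)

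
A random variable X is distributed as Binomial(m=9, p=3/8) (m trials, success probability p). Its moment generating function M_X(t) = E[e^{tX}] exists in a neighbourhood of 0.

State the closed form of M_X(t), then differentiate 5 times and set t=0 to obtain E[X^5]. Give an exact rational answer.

M_X(t) = (3*e^(t)/8 + 5/8)^9

E[X^5] = M′′′′′(0) = 3133107/2048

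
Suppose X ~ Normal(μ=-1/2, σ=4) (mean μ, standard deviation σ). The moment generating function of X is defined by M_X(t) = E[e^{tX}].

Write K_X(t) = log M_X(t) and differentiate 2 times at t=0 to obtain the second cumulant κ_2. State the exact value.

κ_2 = d^2K/dt^2 |_{t=0} = 16

M_X(t) = e^(8*t^2 - t/2)
K_X(t) = log M_X(t) = 8*t^2 - t/2
dK/dt = 16*t - 1/2
d^2K/dt^2 = 16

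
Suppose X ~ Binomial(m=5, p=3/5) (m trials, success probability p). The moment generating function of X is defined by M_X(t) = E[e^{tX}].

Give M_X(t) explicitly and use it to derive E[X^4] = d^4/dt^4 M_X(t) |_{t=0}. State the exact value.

E[X^4] = M^(4)(0) = 18339/125

M_X(t) = (3*e^(t)/5 + 2/5)^5
M^(4)(t) = 243*e^(5*t)/5 + 41472*e^(4*t)/625 + 17496*e^(3*t)/625 + 2304*e^(2*t)/625 + 48*e^(t)/625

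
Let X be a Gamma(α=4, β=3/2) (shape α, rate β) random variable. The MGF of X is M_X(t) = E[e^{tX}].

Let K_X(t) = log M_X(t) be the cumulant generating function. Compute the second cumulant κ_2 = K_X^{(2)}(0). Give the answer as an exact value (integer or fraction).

κ_2 = d^2K/dt^2 |_{t=0} = 16/9

M_X(t) = 81/(16*(3/2 - t)^4)
K_X(t) = log M_X(t) = -4*log(3/2 - t) - 4*log(2) + 4*log(3)
dK/dt = -8/(2*t - 3)
d^2K/dt^2 = 16/(4*t^2 - 12*t + 9)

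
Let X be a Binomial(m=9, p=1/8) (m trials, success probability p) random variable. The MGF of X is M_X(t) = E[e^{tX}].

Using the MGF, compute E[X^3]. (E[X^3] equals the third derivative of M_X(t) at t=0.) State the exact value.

M_X(t) = (e^(t)/8 + 7/8)^9

E[X^3] = M′′′(0) = 351/64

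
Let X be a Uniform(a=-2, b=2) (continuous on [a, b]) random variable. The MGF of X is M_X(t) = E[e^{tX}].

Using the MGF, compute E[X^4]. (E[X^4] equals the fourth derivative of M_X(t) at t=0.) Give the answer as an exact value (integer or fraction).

M_X(t) = (e^(2*t) - e^(-2*t))/(4*t)
D^4[M](t) = (4*t^4*e^(4*t) - 4*t^4 - 8*t^3*e^(4*t) - 8*t^3 + 12*t^2*e^(4*t) - 12*t^2 - 12*t*e^(4*t) - 12*t + 6*e^(4*t) - 6)*e^(-2*t)/t^5

E[X^4] = D^4[M](0) = 16/5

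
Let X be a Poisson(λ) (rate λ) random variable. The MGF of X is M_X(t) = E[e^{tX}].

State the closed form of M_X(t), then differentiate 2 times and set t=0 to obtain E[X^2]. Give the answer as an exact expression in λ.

E[X^2] = d^2M/dt^2 |_{t=0} = λ*(λ + 1)

M_X(t) = e^(λ*(e^(t) - 1))
dM/dt = λ*e^(-λ)*e^(t)*e^(λ*e^(t))
d^2M/dt^2 = (λ^2*e^(2*t)*e^(λ*e^(t)) + λ*e^(t)*e^(λ*e^(t)))*e^(-λ)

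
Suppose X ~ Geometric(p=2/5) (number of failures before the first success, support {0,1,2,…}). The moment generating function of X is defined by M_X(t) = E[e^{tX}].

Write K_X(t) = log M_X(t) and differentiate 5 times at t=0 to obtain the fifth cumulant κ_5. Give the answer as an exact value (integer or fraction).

M_X(t) = 2/(5*(1 - 3*e^(t)/5))
K_X(t) = log M_X(t) = -log(1 - 3*e^(t)/5) - log(5) + log(2)
D^5[K](t) = (-405*e^(4*t) - 7425*e^(3*t) - 12375*e^(2*t) - 1875*e^(t))/(243*e^(5*t) - 2025*e^(4*t) + 6750*e^(3*t) - 11250*e^(2*t) + 9375*e^(t) - 3125)

κ_5 = D^5[K](0) = 690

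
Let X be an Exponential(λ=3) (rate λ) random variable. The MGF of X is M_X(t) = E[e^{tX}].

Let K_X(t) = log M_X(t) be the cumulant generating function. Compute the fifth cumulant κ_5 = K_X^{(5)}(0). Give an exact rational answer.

M_X(t) = 3/(3 - t)
K_X(t) = log M_X(t) = -log(3 - t) + log(3)
K^(5)(t) = -24/(t^5 - 15*t^4 + 90*t^3 - 270*t^2 + 405*t - 243)

κ_5 = K^(5)(0) = 8/81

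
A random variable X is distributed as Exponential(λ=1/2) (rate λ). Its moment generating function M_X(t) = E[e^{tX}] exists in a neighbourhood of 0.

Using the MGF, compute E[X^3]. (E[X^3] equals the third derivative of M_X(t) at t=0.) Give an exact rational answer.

E[X^3] = M′′′(0) = 48

M_X(t) = 1/(2*(1/2 - t))
M′(t) = 2/(4*t^2 - 4*t + 1)
M′′(t) = -8/(8*t^3 - 12*t^2 + 6*t - 1)
M′′′(t) = 48/(16*t^4 - 32*t^3 + 24*t^2 - 8*t + 1)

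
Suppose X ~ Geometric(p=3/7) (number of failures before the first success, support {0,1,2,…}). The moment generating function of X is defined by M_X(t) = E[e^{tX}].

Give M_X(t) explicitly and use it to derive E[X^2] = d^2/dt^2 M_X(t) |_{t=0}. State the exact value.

E[X^2] = D^2[M](0) = 44/9

M_X(t) = 3/(7*(1 - 4*e^(t)/7))
D^2[M](t) = (-48*e^(2*t) - 84*e^(t))/(64*e^(3*t) - 336*e^(2*t) + 588*e^(t) - 343)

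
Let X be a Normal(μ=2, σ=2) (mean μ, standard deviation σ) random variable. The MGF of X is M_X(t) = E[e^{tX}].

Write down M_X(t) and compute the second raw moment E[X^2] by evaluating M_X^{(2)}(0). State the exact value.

E[X^2] = M′′(0) = 8

M_X(t) = e^(2*t^2 + 2*t)
M′(t) = 4*t*e^(2*t)*e^(2*t^2) + 2*e^(2*t)*e^(2*t^2)
M′′(t) = 16*t^2*e^(2*t)*e^(2*t^2) + 16*t*e^(2*t)*e^(2*t^2) + 8*e^(2*t)*e^(2*t^2)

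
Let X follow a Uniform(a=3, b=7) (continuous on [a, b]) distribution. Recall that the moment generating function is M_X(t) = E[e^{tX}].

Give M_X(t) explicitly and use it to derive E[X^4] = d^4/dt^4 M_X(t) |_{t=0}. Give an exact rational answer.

M_X(t) = (e^(7*t) - e^(3*t))/(4*t)
dM/dt = (7*t*e^(7*t) - 3*t*e^(3*t) - e^(7*t) + e^(3*t))/(4*t^2)
d^2M/dt^2 = (49*t^2*e^(7*t) - 9*t^2*e^(3*t) - 14*t*e^(7*t) + 6*t*e^(3*t) + 2*e^(7*t) - 2*e^(3*t))/(4*t^3)
d^3M/dt^3 = (343*t^3*e^(7*t) - 27*t^3*e^(3*t) - 147*t^2*e^(7*t) + 27*t^2*e^(3*t) + 42*t*e^(7*t) - 18*t*e^(3*t) - 6*e^(7*t) + 6*e^(3*t))/(4*t^4)

E[X^4] = d^4M/dt^4 |_{t=0} = 4141/5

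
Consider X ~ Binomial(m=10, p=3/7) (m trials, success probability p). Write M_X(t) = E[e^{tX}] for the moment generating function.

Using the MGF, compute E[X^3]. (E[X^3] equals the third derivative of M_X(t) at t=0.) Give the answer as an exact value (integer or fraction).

M_X(t) = (3*e^(t)/7 + 4/7)^10

E[X^3] = M^(3)(0) = 37920/343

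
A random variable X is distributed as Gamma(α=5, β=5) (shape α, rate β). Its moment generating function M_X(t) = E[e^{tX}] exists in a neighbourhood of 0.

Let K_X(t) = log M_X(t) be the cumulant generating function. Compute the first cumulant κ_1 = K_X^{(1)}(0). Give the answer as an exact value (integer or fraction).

M_X(t) = 3125/(5 - t)^5
K_X(t) = log M_X(t) = -5*log(5 - t) + 5*log(5)
dK/dt = -5/(t - 5)

κ_1 = dK/dt |_{t=0} = 1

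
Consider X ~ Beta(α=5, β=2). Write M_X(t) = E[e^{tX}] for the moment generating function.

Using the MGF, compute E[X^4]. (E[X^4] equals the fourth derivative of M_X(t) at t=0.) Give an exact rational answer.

M_X(t) = ₁F₁(5; 7; t)
dM/dt = 5*₁F₁(6; 8; t)/7
d^2M/dt^2 = 15*₁F₁(7; 9; t)/28
d^3M/dt^3 = 5*₁F₁(8; 10; t)/12
d^4M/dt^4 = ₁F₁(9; 11; t)/3

E[X^4] = d^4M/dt^4 |_{t=0} = 1/3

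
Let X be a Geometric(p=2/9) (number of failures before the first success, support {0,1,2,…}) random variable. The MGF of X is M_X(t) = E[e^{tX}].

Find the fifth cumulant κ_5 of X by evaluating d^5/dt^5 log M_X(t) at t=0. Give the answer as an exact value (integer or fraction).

M_X(t) = 2/(9*(1 - 7*e^(t)/9))
K_X(t) = log M_X(t) = -log(1 - 7*e^(t)/9) - 2*log(3) + log(2)
dK/dt = -7*e^(t)/(7*e^(t) - 9)
d^2K/dt^2 = 63*e^(t)/(49*e^(2*t) - 126*e^(t) + 81)
d^3K/dt^3 = (-441*e^(2*t) - 567*e^(t))/(343*e^(3*t) - 1323*e^(2*t) + 1701*e^(t) - 729)
d^4K/dt^4 = (3087*e^(3*t) + 15876*e^(2*t) + 5103*e^(t))/(2401*e^(4*t) - 12348*e^(3*t) + 23814*e^(2*t) - 20412*e^(t) + 6561)
d^5K/dt^5 = (-21609*e^(4*t) - 305613*e^(3*t) - 392931*e^(2*t) - 45927*e^(t))/(16807*e^(5*t) - 108045*e^(4*t) + 277830*e^(3*t) - 357210*e^(2*t) + 229635*e^(t) - 59049)

κ_5 = d^5K/dt^5 |_{t=0} = 23940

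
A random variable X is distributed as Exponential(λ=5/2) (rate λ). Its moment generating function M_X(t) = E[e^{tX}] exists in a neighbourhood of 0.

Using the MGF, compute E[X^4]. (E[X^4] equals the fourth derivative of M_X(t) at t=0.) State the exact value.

E[X^4] = M^(4)(0) = 384/625

M_X(t) = 5/(2*(5/2 - t))
M^(4)(t) = -1920/(32*t^5 - 400*t^4 + 2000*t^3 - 5000*t^2 + 6250*t - 3125)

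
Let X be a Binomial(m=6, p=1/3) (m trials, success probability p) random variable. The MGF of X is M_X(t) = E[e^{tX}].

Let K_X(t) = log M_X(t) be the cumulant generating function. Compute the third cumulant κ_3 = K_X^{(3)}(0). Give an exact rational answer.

κ_3 = D^3[K](0) = 4/9

M_X(t) = (e^(t)/3 + 2/3)^6
K_X(t) = log M_X(t) = 6*log(e^(t)/3 + 2/3)
D^3[K](t) = (-12*e^(2*t) + 24*e^(t))/(e^(3*t) + 6*e^(2*t) + 12*e^(t) + 8)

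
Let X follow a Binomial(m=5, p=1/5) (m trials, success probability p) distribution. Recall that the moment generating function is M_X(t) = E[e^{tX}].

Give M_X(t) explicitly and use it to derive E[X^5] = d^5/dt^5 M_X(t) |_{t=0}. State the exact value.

E[X^5] = d^5M/dt^5 |_{t=0} = 16849/625

M_X(t) = (e^(t)/5 + 4/5)^5
dM/dt = e^(5*t)/625 + 16*e^(4*t)/625 + 96*e^(3*t)/625 + 256*e^(2*t)/625 + 256*e^(t)/625
d^2M/dt^2 = e^(5*t)/125 + 64*e^(4*t)/625 + 288*e^(3*t)/625 + 512*e^(2*t)/625 + 256*e^(t)/625
d^3M/dt^3 = e^(5*t)/25 + 256*e^(4*t)/625 + 864*e^(3*t)/625 + 1024*e^(2*t)/625 + 256*e^(t)/625
d^4M/dt^4 = e^(5*t)/5 + 1024*e^(4*t)/625 + 2592*e^(3*t)/625 + 2048*e^(2*t)/625 + 256*e^(t)/625
d^5M/dt^5 = e^(5*t) + 4096*e^(4*t)/625 + 7776*e^(3*t)/625 + 4096*e^(2*t)/625 + 256*e^(t)/625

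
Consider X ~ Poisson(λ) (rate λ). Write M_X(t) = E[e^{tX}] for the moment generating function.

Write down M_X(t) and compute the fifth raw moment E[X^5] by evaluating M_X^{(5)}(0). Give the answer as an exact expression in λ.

M_X(t) = e^(λ*(e^(t) - 1))
D^5[M](t) = (λ^5*e^(5*t)*e^(λ*e^(t)) + 10*λ^4*e^(4*t)*e^(λ*e^(t)) + 25*λ^3*e^(3*t)*e^(λ*e^(t)) + 15*λ^2*e^(2*t)*e^(λ*e^(t)) + λ*e^(t)*e^(λ*e^(t)))*e^(-λ)

E[X^5] = D^5[M](0) = λ*(λ^4 + 10*λ^3 + 25*λ^2 + 15*λ + 1)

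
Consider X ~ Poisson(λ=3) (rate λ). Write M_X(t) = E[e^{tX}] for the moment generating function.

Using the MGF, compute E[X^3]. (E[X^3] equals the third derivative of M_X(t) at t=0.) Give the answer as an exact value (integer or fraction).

M_X(t) = e^(3*e^(t) - 3)
M′(t) = 3*e^(-3)*e^(t)*e^(3*e^(t))
M′′(t) = (9*e^(2*t)*e^(3*e^(t)) + 3*e^(t)*e^(3*e^(t)))*e^(-3)
M′′′(t) = (27*e^(3*t)*e^(3*e^(t)) + 27*e^(2*t)*e^(3*e^(t)) + 3*e^(t)*e^(3*e^(t)))*e^(-3)

E[X^3] = M′′′(0) = 57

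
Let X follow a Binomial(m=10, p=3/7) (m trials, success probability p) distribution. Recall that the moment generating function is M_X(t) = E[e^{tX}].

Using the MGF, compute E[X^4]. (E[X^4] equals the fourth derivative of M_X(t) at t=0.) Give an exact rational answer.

M_X(t) = (3*e^(t)/7 + 4/7)^10

E[X^4] = D^4[M](0) = 216120/343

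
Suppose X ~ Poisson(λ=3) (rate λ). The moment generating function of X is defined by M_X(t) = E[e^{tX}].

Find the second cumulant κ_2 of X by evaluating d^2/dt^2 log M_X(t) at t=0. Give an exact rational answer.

κ_2 = d^2K/dt^2 |_{t=0} = 3

M_X(t) = e^(3*e^(t) - 3)
K_X(t) = log M_X(t) = 3*e^(t) - 3
dK/dt = 3*e^(t)
d^2K/dt^2 = 3*e^(t)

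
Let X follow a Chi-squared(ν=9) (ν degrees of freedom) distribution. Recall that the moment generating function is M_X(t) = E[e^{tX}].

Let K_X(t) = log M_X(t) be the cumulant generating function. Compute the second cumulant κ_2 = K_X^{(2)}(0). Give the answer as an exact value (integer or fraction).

κ_2 = d^2K/dt^2 |_{t=0} = 18

M_X(t) = (1 - 2*t)^(-9/2)
K_X(t) = log M_X(t) = -9*log(1 - 2*t)/2
dK/dt = -9/(2*t - 1)
d^2K/dt^2 = 18/(4*t^2 - 4*t + 1)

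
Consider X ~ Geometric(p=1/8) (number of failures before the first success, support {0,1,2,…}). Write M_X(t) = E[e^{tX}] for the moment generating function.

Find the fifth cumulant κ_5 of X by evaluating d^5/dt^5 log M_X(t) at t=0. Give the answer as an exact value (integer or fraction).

κ_5 = D^5[K](0) = 565320

M_X(t) = 1/(8*(1 - 7*e^(t)/8))
K_X(t) = log M_X(t) = -log(1 - 7*e^(t)/8) - 3*log(2)
D^5[K](t) = (-19208*e^(4*t) - 241472*e^(3*t) - 275968*e^(2*t) - 28672*e^(t))/(16807*e^(5*t) - 96040*e^(4*t) + 219520*e^(3*t) - 250880*e^(2*t) + 143360*e^(t) - 32768)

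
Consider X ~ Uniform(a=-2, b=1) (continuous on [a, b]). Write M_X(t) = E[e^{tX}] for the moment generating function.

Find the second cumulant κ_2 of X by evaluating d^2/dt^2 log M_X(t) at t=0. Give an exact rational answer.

κ_2 = d^2K/dt^2 |_{t=0} = 3/4

M_X(t) = (e^(t) - e^(-2*t))/(3*t)
K_X(t) = log M_X(t) = -log(t) + log(e^(t) - e^(-2*t)) - log(3)
dK/dt = (t*e^(3*t) + 2*t - e^(3*t) + 1)/(t*e^(3*t) - t)
d^2K/dt^2 = (-9*t^2*e^(3*t) + e^(6*t) - 2*e^(3*t) + 1)/(t^2*e^(6*t) - 2*t^2*e^(3*t) + t^2)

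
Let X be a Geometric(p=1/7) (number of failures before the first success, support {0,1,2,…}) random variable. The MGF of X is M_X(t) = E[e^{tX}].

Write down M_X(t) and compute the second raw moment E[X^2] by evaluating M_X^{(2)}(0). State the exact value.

M_X(t) = 1/(7*(1 - 6*e^(t)/7))
D^2[M](t) = (-36*e^(2*t) - 42*e^(t))/(216*e^(3*t) - 756*e^(2*t) + 882*e^(t) - 343)

E[X^2] = D^2[M](0) = 78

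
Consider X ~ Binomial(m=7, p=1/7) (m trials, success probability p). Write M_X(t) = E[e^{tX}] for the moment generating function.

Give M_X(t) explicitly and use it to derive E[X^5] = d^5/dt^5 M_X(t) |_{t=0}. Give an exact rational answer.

E[X^5] = d^5M/dt^5 |_{t=0} = 78781/2401

M_X(t) = (e^(t)/7 + 6/7)^7
dM/dt = e^(7*t)/117649 + 36*e^(6*t)/117649 + 540*e^(5*t)/117649 + 4320*e^(4*t)/117649 + 19440*e^(3*t)/117649 + 46656*e^(2*t)/117649 + 46656*e^(t)/117649
d^2M/dt^2 = e^(7*t)/16807 + 216*e^(6*t)/117649 + 2700*e^(5*t)/117649 + 17280*e^(4*t)/117649 + 58320*e^(3*t)/117649 + 93312*e^(2*t)/117649 + 46656*e^(t)/117649
d^3M/dt^3 = e^(7*t)/2401 + 1296*e^(6*t)/117649 + 13500*e^(5*t)/117649 + 69120*e^(4*t)/117649 + 174960*e^(3*t)/117649 + 186624*e^(2*t)/117649 + 46656*e^(t)/117649
d^4M/dt^4 = e^(7*t)/343 + 7776*e^(6*t)/117649 + 67500*e^(5*t)/117649 + 276480*e^(4*t)/117649 + 524880*e^(3*t)/117649 + 373248*e^(2*t)/117649 + 46656*e^(t)/117649
d^5M/dt^5 = e^(7*t)/49 + 46656*e^(6*t)/117649 + 337500*e^(5*t)/117649 + 1105920*e^(4*t)/117649 + 1574640*e^(3*t)/117649 + 746496*e^(2*t)/117649 + 46656*e^(t)/117649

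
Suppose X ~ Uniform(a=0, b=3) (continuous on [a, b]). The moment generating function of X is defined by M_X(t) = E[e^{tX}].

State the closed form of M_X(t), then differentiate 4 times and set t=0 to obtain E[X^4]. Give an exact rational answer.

E[X^4] = M′′′′(0) = 81/5

M_X(t) = (e^(3*t) - 1)/(3*t)
M′(t) = (3*t*e^(3*t) - e^(3*t) + 1)/(3*t^2)
M′′(t) = (9*t^2*e^(3*t) - 6*t*e^(3*t) + 2*e^(3*t) - 2)/(3*t^3)
M′′′(t) = (9*t^3*e^(3*t) - 9*t^2*e^(3*t) + 6*t*e^(3*t) - 2*e^(3*t) + 2)/t^4
M′′′′(t) = (27*t^4*e^(3*t) - 36*t^3*e^(3*t) + 36*t^2*e^(3*t) - 24*t*e^(3*t) + 8*e^(3*t) - 8)/t^5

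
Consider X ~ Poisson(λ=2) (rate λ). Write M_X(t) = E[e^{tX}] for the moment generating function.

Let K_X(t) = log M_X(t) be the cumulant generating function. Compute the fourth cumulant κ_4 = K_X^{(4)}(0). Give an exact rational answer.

M_X(t) = e^(2*e^(t) - 2)
K_X(t) = log M_X(t) = 2*e^(t) - 2
dK/dt = 2*e^(t)
d^2K/dt^2 = 2*e^(t)
d^3K/dt^3 = 2*e^(t)
d^4K/dt^4 = 2*e^(t)

κ_4 = d^4K/dt^4 |_{t=0} = 2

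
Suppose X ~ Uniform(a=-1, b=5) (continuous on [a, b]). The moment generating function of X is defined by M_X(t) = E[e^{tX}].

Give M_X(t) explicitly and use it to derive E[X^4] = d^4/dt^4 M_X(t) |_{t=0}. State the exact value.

M_X(t) = (e^(5*t) - e^(-t))/(6*t)
D^4[M](t) = (625*t^4*e^(6*t) - t^4 - 500*t^3*e^(6*t) - 4*t^3 + 300*t^2*e^(6*t) - 12*t^2 - 120*t*e^(6*t) - 24*t + 24*e^(6*t) - 24)*e^(-t)/(6*t^5)

E[X^4] = D^4[M](0) = 521/5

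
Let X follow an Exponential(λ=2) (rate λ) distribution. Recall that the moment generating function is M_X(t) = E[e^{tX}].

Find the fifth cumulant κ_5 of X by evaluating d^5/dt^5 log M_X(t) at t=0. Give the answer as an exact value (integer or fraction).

κ_5 = d^5K/dt^5 |_{t=0} = 3/4

M_X(t) = 2/(2 - t)
K_X(t) = log M_X(t) = -log(2 - t) + log(2)
dK/dt = -1/(t - 2)
d^2K/dt^2 = 1/(t^2 - 4*t + 4)
d^3K/dt^3 = -2/(t^3 - 6*t^2 + 12*t - 8)
d^4K/dt^4 = 6/(t^4 - 8*t^3 + 24*t^2 - 32*t + 16)
d^5K/dt^5 = -24/(t^5 - 10*t^4 + 40*t^3 - 80*t^2 + 80*t - 32)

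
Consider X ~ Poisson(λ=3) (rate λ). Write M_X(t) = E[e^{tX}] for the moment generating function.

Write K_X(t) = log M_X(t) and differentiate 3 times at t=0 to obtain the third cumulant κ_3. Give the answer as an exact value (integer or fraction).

M_X(t) = e^(3*e^(t) - 3)
K_X(t) = log M_X(t) = 3*e^(t) - 3
K′(t) = 3*e^(t)
K′′(t) = 3*e^(t)
K′′′(t) = 3*e^(t)

κ_3 = K′′′(0) = 3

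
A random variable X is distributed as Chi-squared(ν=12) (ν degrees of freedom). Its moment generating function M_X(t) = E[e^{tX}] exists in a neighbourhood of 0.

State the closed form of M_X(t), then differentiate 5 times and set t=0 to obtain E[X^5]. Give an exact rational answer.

E[X^5] = M^(5)(0) = 967680

M_X(t) = (1 - 2*t)^(-6)
M^(5)(t) = -967680/(2048*t^11 - 11264*t^10 + 28160*t^9 - 42240*t^8 + 42240*t^7 - 29568*t^6 + 14784*t^5 - 5280*t^4 + 1320*t^3 - 220*t^2 + 22*t - 1)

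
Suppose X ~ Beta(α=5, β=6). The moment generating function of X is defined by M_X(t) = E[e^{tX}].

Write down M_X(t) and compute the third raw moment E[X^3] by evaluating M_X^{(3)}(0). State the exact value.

M_X(t) = ₁F₁(5; 11; t)
M^(3)(t) = 35*₁F₁(8; 14; t)/286

E[X^3] = M^(3)(0) = 35/286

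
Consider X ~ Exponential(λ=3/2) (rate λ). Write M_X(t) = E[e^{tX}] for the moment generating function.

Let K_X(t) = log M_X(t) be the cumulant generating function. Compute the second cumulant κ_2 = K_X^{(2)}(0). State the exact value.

κ_2 = D^2[K](0) = 4/9

M_X(t) = 3/(2*(3/2 - t))
K_X(t) = log M_X(t) = -log(3/2 - t) - log(2) + log(3)
D^2[K](t) = 4/(4*t^2 - 12*t + 9)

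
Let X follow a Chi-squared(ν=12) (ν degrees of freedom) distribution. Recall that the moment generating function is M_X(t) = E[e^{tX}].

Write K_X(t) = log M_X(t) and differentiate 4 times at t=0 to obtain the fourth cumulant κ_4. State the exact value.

κ_4 = K^(4)(0) = 576

M_X(t) = (1 - 2*t)^(-6)
K_X(t) = log M_X(t) = -6*log(1 - 2*t)
K^(4)(t) = 576/(16*t^4 - 32*t^3 + 24*t^2 - 8*t + 1)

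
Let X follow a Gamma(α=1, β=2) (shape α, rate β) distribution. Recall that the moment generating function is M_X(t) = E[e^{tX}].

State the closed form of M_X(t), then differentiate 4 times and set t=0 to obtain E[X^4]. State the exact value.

E[X^4] = M′′′′(0) = 3/2

M_X(t) = 2/(2 - t)
M′(t) = 2/(t^2 - 4*t + 4)
M′′(t) = -4/(t^3 - 6*t^2 + 12*t - 8)
M′′′(t) = 12/(t^4 - 8*t^3 + 24*t^2 - 32*t + 16)
M′′′′(t) = -48/(t^5 - 10*t^4 + 40*t^3 - 80*t^2 + 80*t - 32)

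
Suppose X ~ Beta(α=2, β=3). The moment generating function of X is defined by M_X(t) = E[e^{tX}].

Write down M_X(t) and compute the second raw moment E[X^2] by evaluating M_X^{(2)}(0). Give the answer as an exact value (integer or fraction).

M_X(t) = ₁F₁(2; 5; t)
M^(2)(t) = ₁F₁(4; 7; t)/5

E[X^2] = M^(2)(0) = 1/5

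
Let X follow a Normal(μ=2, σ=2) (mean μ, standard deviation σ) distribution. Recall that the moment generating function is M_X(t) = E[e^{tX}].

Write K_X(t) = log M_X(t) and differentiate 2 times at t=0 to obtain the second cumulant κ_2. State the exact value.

M_X(t) = e^(2*t^2 + 2*t)
K_X(t) = log M_X(t) = 2*t^2 + 2*t
D^2[K](t) = 4

κ_2 = D^2[K](0) = 4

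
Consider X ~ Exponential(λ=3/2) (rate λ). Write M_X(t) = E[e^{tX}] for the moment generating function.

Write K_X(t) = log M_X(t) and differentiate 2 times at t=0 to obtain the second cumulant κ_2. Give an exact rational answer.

M_X(t) = 3/(2*(3/2 - t))
K_X(t) = log M_X(t) = -log(3/2 - t) - log(2) + log(3)
D^2[K](t) = 4/(4*t^2 - 12*t + 9)

κ_2 = D^2[K](0) = 4/9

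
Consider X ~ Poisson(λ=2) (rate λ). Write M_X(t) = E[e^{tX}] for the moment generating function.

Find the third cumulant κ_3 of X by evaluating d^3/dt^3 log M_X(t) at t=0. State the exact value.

M_X(t) = e^(2*e^(t) - 2)
K_X(t) = log M_X(t) = 2*e^(t) - 2
D^3[K](t) = 2*e^(t)

κ_3 = D^3[K](0) = 2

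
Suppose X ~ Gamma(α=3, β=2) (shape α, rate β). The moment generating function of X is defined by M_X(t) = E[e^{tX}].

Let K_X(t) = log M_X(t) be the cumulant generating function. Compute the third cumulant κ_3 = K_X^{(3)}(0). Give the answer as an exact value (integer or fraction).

κ_3 = K^(3)(0) = 3/4

M_X(t) = 8/(2 - t)^3
K_X(t) = log M_X(t) = -3*log(2 - t) + 3*log(2)
K^(3)(t) = -6/(t^3 - 6*t^2 + 12*t - 8)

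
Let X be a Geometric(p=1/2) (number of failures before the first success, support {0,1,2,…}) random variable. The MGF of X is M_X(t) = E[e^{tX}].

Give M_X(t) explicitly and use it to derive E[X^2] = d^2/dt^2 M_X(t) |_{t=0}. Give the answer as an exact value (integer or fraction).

E[X^2] = d^2M/dt^2 |_{t=0} = 3

M_X(t) = 1/(2*(1 - e^(t)/2))
dM/dt = e^(t)/(e^(2*t) - 4*e^(t) + 4)
d^2M/dt^2 = (-e^(2*t) - 2*e^(t))/(e^(3*t) - 6*e^(2*t) + 12*e^(t) - 8)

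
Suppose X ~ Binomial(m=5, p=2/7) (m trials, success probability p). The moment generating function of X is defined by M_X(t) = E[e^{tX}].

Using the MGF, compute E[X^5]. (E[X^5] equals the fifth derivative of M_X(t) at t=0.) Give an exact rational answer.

M_X(t) = (2*e^(t)/7 + 5/7)^5
D^5[M](t) = 100000*e^(5*t)/16807 + 409600*e^(4*t)/16807 + 486000*e^(3*t)/16807 + 160000*e^(2*t)/16807 + 6250*e^(t)/16807

E[X^5] = D^5[M](0) = 1161850/16807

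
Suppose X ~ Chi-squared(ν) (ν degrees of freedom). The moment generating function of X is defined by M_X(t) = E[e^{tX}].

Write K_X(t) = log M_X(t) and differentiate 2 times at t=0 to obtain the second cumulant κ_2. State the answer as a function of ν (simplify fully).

κ_2 = K^(2)(0) = 2*ν

M_X(t) = (1 - 2*t)^(-ν/2)
K_X(t) = log M_X(t) = -ν*log(1 - 2*t)/2
K^(2)(t) = 2*ν/(4*t^2 - 4*t + 1)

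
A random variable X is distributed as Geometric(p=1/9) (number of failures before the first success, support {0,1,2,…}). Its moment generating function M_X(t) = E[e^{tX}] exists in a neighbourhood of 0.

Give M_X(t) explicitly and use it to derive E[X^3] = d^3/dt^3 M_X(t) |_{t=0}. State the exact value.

E[X^3] = d^3M/dt^3 |_{t=0} = 3464

M_X(t) = 1/(9*(1 - 8*e^(t)/9))
dM/dt = 8*e^(t)/(64*e^(2*t) - 144*e^(t) + 81)
d^2M/dt^2 = (-64*e^(2*t) - 72*e^(t))/(512*e^(3*t) - 1728*e^(2*t) + 1944*e^(t) - 729)
d^3M/dt^3 = (512*e^(3*t) + 2304*e^(2*t) + 648*e^(t))/(4096*e^(4*t) - 18432*e^(3*t) + 31104*e^(2*t) - 23328*e^(t) + 6561)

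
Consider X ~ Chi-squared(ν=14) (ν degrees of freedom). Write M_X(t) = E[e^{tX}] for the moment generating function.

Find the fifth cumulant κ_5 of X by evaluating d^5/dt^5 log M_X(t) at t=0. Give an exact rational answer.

M_X(t) = (1 - 2*t)^(-7)
K_X(t) = log M_X(t) = -7*log(1 - 2*t)
K′(t) = -14/(2*t - 1)
K′′(t) = 28/(4*t^2 - 4*t + 1)
K′′′(t) = -112/(8*t^3 - 12*t^2 + 6*t - 1)
K′′′′(t) = 672/(16*t^4 - 32*t^3 + 24*t^2 - 8*t + 1)
K′′′′′(t) = -5376/(32*t^5 - 80*t^4 + 80*t^3 - 40*t^2 + 10*t - 1)

κ_5 = K′′′′′(0) = 5376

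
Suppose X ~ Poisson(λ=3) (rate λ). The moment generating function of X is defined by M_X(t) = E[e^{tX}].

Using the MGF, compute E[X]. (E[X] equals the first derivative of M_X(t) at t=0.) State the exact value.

E[X] = M′(0) = 3

M_X(t) = e^(3*e^(t) - 3)
M′(t) = 3*e^(-3)*e^(t)*e^(3*e^(t))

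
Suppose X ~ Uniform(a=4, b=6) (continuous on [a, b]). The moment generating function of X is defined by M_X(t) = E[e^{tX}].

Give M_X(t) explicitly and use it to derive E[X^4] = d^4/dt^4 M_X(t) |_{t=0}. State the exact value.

M_X(t) = (e^(6*t) - e^(4*t))/(2*t)
dM/dt = (6*t*e^(6*t) - 4*t*e^(4*t) - e^(6*t) + e^(4*t))/(2*t^2)
d^2M/dt^2 = (18*t^2*e^(6*t) - 8*t^2*e^(4*t) - 6*t*e^(6*t) + 4*t*e^(4*t) + e^(6*t) - e^(4*t))/t^3
d^3M/dt^3 = (108*t^3*e^(6*t) - 32*t^3*e^(4*t) - 54*t^2*e^(6*t) + 24*t^2*e^(4*t) + 18*t*e^(6*t) - 12*t*e^(4*t) - 3*e^(6*t) + 3*e^(4*t))/t^4

E[X^4] = d^4M/dt^4 |_{t=0} = 3376/5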